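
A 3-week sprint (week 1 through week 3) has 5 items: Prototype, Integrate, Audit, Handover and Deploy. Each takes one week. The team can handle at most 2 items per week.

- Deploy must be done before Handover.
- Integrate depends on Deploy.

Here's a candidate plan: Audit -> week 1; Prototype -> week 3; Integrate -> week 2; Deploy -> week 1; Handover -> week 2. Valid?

Yes, all constraints hold

Deploy must be done before Handover — holds.
The team can handle at most 2 items per week — holds.
Integrate depends on Deploy — holds.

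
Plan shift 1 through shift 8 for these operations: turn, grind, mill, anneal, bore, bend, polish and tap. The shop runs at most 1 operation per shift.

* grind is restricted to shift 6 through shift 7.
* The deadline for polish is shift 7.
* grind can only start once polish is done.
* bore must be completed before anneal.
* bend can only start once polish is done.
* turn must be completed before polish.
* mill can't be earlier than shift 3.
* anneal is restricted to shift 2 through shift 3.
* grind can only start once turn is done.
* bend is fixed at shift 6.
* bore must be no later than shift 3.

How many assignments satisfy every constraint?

16

Splitting on turn: it can be shift 1 (4), shift 2 (4), shift 3 (4), shift 4 (4). Listing each branch's schedules as (grind, mill, anneal, bore, bend, polish, tap) by shift number:
turn=shift 1: (7,4,3,2,6,5,8) (7,5,3,2,6,4,8) (7,8,3,2,6,4,5) (7,8,3,2,6,5,4) — 4.
turn=shift 2: (7,4,3,1,6,5,8) (7,5,3,1,6,4,8) (7,8,3,1,6,4,5) (7,8,3,1,6,5,4) — 4.
turn=shift 3: (7,4,2,1,6,5,8) (7,5,2,1,6,4,8) (7,8,2,1,6,4,5) (7,8,2,1,6,5,4) — 4.
turn=shift 4: (7,3,2,1,6,5,8) (7,8,2,1,6,5,3) (7,8,3,1,6,5,2) (7,8,3,2,6,5,1) — 4.
Summing: 4 + 4 + 4 + 4 = 16.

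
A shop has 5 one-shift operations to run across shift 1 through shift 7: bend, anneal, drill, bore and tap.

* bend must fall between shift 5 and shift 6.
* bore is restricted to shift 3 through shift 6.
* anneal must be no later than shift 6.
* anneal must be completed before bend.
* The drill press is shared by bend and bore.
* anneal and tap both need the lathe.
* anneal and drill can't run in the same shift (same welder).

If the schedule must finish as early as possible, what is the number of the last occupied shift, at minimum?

The precedence chain requires at least 2 distinct shifts.
bend can't be placed before shift 5, so the schedule must run through at least shift 5.
5 works (last occupied shift: shift 5): for example bend=shift 5, bore=shift 3, anneal=shift 1, tap=shift 2, drill=shift 2.

5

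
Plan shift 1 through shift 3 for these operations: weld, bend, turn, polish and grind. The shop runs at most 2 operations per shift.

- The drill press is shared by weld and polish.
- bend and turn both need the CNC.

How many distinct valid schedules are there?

60

Splitting on weld: it can be shift 1 (20), shift 2 (20), shift 3 (20). Listing each branch's schedules as (bend, turn, polish, grind) by shift number:
weld=shift 1: (1,2,2,3) (1,2,3,2) (1,2,3,3) (1,3,2,2) (1,3,2,3) (1,3,3,2) (2,1,2,3) (2,1,3,2) (2,1,3,3) (2,3,2,1) (2,3,2,3) (2,3,3,1) (2,3,3,2) (3,1,2,2) (3,1,2,3) (3,1,3,2) (3,2,2,1) (3,2,2,3) (3,2,3,1) (3,2,3,2) — 20.
weld=shift 2: (1,2,1,3) (1,2,3,1) (1,2,3,3) (1,3,1,2) (1,3,1,3) (1,3,3,1) (1,3,3,2) (2,1,1,3) (2,1,3,1) (2,1,3,3) (2,3,1,1) (2,3,1,3) (2,3,3,1) (3,1,1,2) (3,1,1,3) (3,1,3,1) (3,1,3,2) (3,2,1,1) (3,2,1,3) (3,2,3,1) — 20.
weld=shift 3: (1,2,1,2) (1,2,1,3) (1,2,2,1) (1,2,2,3) (1,3,1,2) (1,3,2,1) (1,3,2,2) (2,1,1,2) (2,1,1,3) (2,1,2,1) (2,1,2,3) (2,3,1,1) (2,3,1,2) (2,3,2,1) (3,1,1,2) (3,1,2,1) (3,1,2,2) (3,2,1,1) (3,2,1,2) (3,2,2,1) — 20.
Summing: 20 + 20 + 20 = 60.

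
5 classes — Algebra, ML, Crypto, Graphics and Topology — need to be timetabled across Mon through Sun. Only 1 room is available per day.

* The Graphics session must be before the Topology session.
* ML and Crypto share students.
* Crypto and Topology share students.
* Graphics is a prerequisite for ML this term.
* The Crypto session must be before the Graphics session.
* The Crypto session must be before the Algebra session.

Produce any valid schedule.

ML in Thu; Graphics in Tue; Topology in Fri; Crypto in Mon; Algebra in Wed

Checking: Graphics(Tue) before Topology(Fri); Crypto(Mon) before Graphics(Tue); Crypto(Mon) before Algebra(Wed); Graphics(Tue) before ML(Thu); ML(Thu) != Crypto(Mon); Crypto(Mon) != Topology(Fri); max 1 per day (cap 1).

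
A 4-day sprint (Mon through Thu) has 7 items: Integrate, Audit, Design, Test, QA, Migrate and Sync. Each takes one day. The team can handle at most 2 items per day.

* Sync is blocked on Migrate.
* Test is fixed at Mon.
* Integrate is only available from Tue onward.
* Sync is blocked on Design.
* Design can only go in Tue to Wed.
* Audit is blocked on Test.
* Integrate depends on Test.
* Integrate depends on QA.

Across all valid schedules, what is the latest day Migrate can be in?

Downstream work caps Migrate at Wed.
Migrate at Wed is achievable: Design=Tue; Audit=Wed; QA=Mon; Integrate=Tue; Sync=Thu; Migrate=Wed; Test=Mon.

Wed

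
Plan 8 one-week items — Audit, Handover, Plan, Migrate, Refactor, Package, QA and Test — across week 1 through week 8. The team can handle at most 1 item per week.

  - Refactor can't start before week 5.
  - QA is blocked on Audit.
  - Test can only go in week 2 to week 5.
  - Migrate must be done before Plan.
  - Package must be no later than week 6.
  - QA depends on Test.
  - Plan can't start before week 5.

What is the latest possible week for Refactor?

Refactor is available from week 5.
Refactor at week 8 is achievable: Test in week 2; Handover in week 7; QA in week 6; Migrate in week 4; Package in week 1; Plan in week 5; Audit in week 3; Refactor in week 8.

week 8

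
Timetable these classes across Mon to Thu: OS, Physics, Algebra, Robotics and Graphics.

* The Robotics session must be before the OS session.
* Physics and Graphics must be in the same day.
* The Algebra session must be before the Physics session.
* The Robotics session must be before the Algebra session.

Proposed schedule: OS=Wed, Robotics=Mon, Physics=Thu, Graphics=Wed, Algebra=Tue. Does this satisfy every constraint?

The Robotics session must be before the Algebra session — holds.
The Robotics session must be before the OS session — holds.
The Algebra session must be before the Physics session — holds.
Physics and Graphics must be in the same day — violated.

No — it violates: Physics and Graphics must be in the same day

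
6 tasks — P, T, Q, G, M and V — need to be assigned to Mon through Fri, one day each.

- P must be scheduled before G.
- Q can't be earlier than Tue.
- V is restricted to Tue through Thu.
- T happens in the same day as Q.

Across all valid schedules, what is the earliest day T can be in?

T must be in the same day as Q, which can't be before Tue, so T is at least Tue.
T at Tue is achievable: T=Tue; P=Mon; G=Tue; V=Tue; Q=Tue; M=Mon.

Tue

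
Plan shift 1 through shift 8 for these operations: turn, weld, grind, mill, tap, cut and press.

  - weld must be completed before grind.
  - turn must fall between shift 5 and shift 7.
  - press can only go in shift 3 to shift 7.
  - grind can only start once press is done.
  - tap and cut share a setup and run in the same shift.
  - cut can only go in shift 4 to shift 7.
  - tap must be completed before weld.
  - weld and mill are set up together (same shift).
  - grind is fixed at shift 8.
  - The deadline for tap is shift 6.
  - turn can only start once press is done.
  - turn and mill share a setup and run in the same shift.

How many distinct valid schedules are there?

Splitting on turn: it can be shift 5 (2), shift 6 (6), shift 7 (12). Listing each branch's schedules as (weld, grind, mill, tap, cut, press) by shift number:
turn=shift 5: (5,8,5,4,4,3) (5,8,5,4,4,4) — 2.
turn=shift 6: (6,8,6,4,4,3) (6,8,6,4,4,4) (6,8,6,4,4,5) (6,8,6,5,5,3) (6,8,6,5,5,4) (6,8,6,5,5,5) — 6.
turn=shift 7: (7,8,7,4,4,3) (7,8,7,4,4,4) (7,8,7,4,4,5) (7,8,7,4,4,6) (7,8,7,5,5,3) (7,8,7,5,5,4) (7,8,7,5,5,5) (7,8,7,5,5,6) (7,8,7,6,6,3) (7,8,7,6,6,4) (7,8,7,6,6,5) (7,8,7,6,6,6) — 12.
Summing: 2 + 6 + 12 = 20.

20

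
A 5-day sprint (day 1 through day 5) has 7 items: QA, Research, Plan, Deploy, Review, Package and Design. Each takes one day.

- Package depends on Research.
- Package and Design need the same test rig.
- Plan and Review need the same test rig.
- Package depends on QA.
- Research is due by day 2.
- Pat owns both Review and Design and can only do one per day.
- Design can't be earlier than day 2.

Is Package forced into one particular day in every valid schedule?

No

Package can be day 2 (e.g. Plan in day 1, QA in day 1, Review in day 2, Package in day 2, Research in day 1, Deploy in day 1, Design in day 3) or day 3 (e.g. Plan -> day 1, Deploy -> day 1, Design -> day 2, Package -> day 3, QA -> day 1, Review -> day 3, Research -> day 1).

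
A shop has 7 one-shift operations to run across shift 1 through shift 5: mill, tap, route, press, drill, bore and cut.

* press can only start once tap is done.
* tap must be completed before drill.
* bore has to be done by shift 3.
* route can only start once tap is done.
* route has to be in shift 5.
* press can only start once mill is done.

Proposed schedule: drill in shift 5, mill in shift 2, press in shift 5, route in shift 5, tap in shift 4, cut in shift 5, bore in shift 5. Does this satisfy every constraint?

Invalid. bore has to be done by shift 3.

route can only start once tap is done — holds.
tap must be completed before drill — holds.
route has to be in shift 5 — holds.
press can only start once mill is done — holds.
press can only start once tap is done — holds.
bore has to be done by shift 3 — violated.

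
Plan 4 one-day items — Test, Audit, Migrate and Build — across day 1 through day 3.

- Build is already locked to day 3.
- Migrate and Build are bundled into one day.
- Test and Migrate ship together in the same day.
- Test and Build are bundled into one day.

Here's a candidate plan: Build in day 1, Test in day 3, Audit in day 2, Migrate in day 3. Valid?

No. Migrate and Build are bundled into one day is not satisfied.

Test and Migrate ship together in the same day — holds.
Test and Build are bundled into one day — violated.
Build is already locked to day 3 — violated.
Migrate and Build are bundled into one day — violated.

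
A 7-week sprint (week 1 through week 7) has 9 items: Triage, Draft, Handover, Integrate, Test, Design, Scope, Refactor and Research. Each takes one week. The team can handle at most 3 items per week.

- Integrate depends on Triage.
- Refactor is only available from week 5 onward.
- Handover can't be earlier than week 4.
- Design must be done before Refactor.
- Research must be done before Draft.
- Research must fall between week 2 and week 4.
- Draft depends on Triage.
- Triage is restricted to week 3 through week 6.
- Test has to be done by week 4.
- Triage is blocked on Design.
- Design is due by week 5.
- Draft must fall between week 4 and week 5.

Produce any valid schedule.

Triage in week 3; Integrate in week 4; Test in week 1; Research in week 2; Design in week 1; Refactor in week 5; Handover in week 4; Draft in week 4; Scope in week 1

Checking: Research(week 2) before Draft(week 4); Triage(week 3) before Draft(week 4); Design(week 1) before Refactor(week 5); Triage(week 3) before Integrate(week 4); Design(week 1) before Triage(week 3); Refactor=week 5 in [week 5,week 7]; Handover=week 4 in [week 4,week 7]; Triage=week 3 in [week 3,week 6]; Draft=week 4 in [week 4,week 5]; Design=week 1 in [week 1,week 5]; Test=week 1 in [week 1,week 4]; Research=week 2 in [week 2,week 4]; max 3 per week (cap 3).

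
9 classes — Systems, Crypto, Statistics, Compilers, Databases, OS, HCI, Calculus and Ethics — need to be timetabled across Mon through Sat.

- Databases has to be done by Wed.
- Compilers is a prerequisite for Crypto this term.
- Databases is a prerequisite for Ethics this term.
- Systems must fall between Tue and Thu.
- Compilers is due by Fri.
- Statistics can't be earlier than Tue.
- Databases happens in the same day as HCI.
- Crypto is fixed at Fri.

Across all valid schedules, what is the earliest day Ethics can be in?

Tue

Precedence pushes Ethics to at least Tue.
Ethics at Tue is achievable: HCI in Mon; Ethics in Tue; Databases in Mon; OS in Mon; Systems in Tue; Statistics in Tue; Calculus in Mon; Crypto in Fri; Compilers in Mon.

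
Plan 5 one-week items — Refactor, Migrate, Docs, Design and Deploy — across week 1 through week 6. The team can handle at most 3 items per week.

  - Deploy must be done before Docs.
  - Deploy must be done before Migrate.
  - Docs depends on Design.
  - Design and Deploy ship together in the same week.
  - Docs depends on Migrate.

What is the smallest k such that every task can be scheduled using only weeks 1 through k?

3 weeks

The precedence chain requires at least 3 distinct weeks.
With at most 3 per week and 5 tasks, at least 2 weeks are needed.
3 works (last occupied week: week 3): for example Design in week 1, Migrate in week 2, Deploy in week 1, Docs in week 3, Refactor in week 1.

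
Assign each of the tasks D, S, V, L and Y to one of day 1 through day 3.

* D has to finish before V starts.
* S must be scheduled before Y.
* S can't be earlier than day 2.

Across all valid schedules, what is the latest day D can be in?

Downstream work caps D at day 2.
D at day 2 is achievable: D=day 2; S=day 2; Y=day 3; L=day 1; V=day 3.

day 2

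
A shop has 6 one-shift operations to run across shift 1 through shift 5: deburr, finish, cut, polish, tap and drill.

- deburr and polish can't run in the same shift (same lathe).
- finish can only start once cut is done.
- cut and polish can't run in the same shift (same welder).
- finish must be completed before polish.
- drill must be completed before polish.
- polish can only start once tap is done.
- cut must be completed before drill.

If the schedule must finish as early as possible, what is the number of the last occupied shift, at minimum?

The precedence chain requires at least 3 distinct shifts.
3 works (last occupied shift: shift 3): for example finish=shift 2; deburr=shift 1; drill=shift 2; cut=shift 1; polish=shift 3; tap=shift 1.

shift 3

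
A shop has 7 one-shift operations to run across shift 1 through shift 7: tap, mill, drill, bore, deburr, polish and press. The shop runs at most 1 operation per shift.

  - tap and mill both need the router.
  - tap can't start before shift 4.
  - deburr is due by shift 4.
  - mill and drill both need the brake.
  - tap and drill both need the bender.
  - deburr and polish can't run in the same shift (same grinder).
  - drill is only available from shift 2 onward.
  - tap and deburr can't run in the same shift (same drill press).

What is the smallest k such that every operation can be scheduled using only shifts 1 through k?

With at most 1 per shift and 7 operations, at least 7 shifts are needed.
tap can't be placed before shift 4, so the schedule must run through at least shift 4.
7 works (last occupied shift: shift 7): for example mill in shift 3; polish in shift 6; press in shift 7; tap in shift 4; bore in shift 5; deburr in shift 1; drill in shift 2.

7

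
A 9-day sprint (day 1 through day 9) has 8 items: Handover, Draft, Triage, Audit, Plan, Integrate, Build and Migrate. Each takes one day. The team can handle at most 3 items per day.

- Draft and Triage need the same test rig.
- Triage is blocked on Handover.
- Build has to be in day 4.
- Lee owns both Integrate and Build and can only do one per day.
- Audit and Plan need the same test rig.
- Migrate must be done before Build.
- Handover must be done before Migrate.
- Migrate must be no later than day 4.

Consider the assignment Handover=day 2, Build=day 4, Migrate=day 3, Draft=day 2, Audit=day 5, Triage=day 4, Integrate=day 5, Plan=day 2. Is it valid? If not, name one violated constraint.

Valid

Handover must be done before Migrate — holds.
Migrate must be done before Build — holds.
Migrate must be no later than day 4 — holds.
Lee owns both Integrate and Build and can only do one per day — holds.
Audit and Plan need the same test rig — holds.
The team can handle at most 3 items per day — holds.
Build has to be in day 4 — holds.
Triage is blocked on Handover — holds.
Draft and Triage need the same test rig — holds.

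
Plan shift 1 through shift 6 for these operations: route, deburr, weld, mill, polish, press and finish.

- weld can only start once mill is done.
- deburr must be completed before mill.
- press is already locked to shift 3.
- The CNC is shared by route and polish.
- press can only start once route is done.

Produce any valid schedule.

finish in shift 1, route in shift 1, deburr in shift 1, weld in shift 3, mill in shift 2, polish in shift 2, press in shift 3

Checking: route(shift 1) before press(shift 3); deburr(shift 1) before mill(shift 2); mill(shift 2) before weld(shift 3); route(shift 1) != polish(shift 2); press=shift 3 in [shift 3,shift 3].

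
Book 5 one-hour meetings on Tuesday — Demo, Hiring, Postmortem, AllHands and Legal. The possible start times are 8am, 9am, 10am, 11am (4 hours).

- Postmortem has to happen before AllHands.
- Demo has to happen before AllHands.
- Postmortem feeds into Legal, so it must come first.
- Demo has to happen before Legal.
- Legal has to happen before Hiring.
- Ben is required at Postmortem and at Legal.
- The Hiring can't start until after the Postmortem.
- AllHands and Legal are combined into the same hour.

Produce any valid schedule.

Hiring -> 10am; Postmortem -> 8am; AllHands -> 9am; Demo -> 8am; Legal -> 9am

Checking: Postmortem(8am) before Hiring(10am); Legal(9am) before Hiring(10am); Demo(8am) before AllHands(9am); Demo(8am) before Legal(9am); Postmortem(8am) before AllHands(9am); Postmortem(8am) before Legal(9am); Postmortem(8am) != Legal(9am); AllHands = Legal = 9am.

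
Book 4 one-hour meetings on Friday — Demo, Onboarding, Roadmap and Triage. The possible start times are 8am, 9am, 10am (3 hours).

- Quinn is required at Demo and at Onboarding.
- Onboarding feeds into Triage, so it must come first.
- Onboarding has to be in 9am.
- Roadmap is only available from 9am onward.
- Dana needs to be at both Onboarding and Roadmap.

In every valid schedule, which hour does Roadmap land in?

10am

Roadmap's window is 9am–10am.
Onboarding is fixed at 9am, and Roadmap can't share a hour with Onboarding.
So Roadmap must be 10am.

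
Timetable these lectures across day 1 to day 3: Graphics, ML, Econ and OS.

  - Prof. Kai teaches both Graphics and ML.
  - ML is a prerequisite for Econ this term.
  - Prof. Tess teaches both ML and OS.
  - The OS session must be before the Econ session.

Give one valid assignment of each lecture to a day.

ML in day 1; Graphics in day 2; Econ in day 3; OS in day 2

Checking: ML(day 1) before Econ(day 3); OS(day 2) before Econ(day 3); ML(day 1) != OS(day 2); Graphics(day 2) != ML(day 1).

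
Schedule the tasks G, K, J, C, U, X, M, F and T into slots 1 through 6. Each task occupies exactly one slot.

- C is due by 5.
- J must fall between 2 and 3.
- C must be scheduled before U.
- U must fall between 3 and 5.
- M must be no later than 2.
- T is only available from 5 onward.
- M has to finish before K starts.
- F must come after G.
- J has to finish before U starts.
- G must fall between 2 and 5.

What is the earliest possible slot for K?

Precedence pushes K to at least 2.
K at 2 is achievable: C in 1, F in 3, T in 5, J in 2, M in 1, X in 1, K in 2, G in 2, U in 3.

2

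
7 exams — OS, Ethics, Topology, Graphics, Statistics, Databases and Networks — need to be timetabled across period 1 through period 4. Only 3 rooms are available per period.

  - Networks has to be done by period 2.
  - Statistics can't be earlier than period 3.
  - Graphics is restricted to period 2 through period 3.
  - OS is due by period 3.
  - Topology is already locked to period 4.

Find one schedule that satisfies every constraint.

OS=period 1, Networks=period 1, Databases=period 2, Graphics=period 2, Statistics=period 3, Ethics=period 1, Topology=period 4

Checking: Networks=period 1 in [period 1,period 2]; Graphics=period 2 in [period 2,period 3]; OS=period 1 in [period 1,period 3]; Topology=period 4 in [period 4,period 4]; Statistics=period 3 in [period 3,period 4]; max 3 per period (cap 3).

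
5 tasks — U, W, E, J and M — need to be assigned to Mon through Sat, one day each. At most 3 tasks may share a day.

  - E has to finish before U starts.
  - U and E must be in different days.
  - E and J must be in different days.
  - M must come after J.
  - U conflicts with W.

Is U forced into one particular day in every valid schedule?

U can be Tue (e.g. W in Mon; M in Wed; U in Tue; E in Mon; J in Tue) or Wed (e.g. M in Wed; U in Wed; W in Mon; E in Mon; J in Tue).

No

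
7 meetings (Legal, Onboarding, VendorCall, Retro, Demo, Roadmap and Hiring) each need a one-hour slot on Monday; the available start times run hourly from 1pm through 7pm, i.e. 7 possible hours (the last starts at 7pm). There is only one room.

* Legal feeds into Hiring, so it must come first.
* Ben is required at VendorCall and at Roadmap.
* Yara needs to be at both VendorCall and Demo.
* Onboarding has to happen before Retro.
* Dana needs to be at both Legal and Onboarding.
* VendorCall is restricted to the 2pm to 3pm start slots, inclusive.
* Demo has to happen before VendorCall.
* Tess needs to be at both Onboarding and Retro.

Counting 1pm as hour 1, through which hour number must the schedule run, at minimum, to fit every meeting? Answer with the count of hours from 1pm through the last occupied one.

The precedence chain requires at least 2 distinct hours.
With at most 1 per hour and 7 meetings, at least 7 hours are needed.
7 works (last occupied hour: 7pm): for example Roadmap in 7pm; VendorCall in 2pm; Onboarding in 4pm; Hiring in 6pm; Demo in 1pm; Legal in 3pm; Retro in 5pm.

7 hours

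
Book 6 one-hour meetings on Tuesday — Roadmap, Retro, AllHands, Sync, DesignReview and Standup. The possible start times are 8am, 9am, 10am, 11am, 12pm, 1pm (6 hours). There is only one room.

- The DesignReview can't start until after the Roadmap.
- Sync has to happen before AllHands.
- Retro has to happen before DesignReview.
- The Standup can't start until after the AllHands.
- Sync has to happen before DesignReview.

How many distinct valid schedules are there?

38

Splitting on Roadmap: it can be 8am (9), 9am (9), 10am (9), 11am (7), 12pm (4). Listing each branch's schedules as (Retro, AllHands, Sync, DesignReview, Standup):
Roadmap=8am: (9am,11am,10am,12pm,1pm) (9am,11am,10am,1pm,12pm) (9am,12pm,10am,11am,1pm) (10am,11am,9am,12pm,1pm) (10am,11am,9am,1pm,12pm) (10am,12pm,9am,11am,1pm) (11am,10am,9am,12pm,1pm) (11am,10am,9am,1pm,12pm) (12pm,10am,9am,1pm,11am) — 9.
Roadmap=9am: (8am,11am,10am,12pm,1pm) (8am,11am,10am,1pm,12pm) (8am,12pm,10am,11am,1pm) (10am,11am,8am,12pm,1pm) (10am,11am,8am,1pm,12pm) (10am,12pm,8am,11am,1pm) (11am,10am,8am,12pm,1pm) (11am,10am,8am,1pm,12pm) (12pm,10am,8am,1pm,11am) — 9.
Roadmap=10am: (8am,11am,9am,12pm,1pm) (8am,11am,9am,1pm,12pm) (8am,12pm,9am,11am,1pm) (9am,11am,8am,12pm,1pm) (9am,11am,8am,1pm,12pm) (9am,12pm,8am,11am,1pm) (11am,9am,8am,12pm,1pm) (11am,9am,8am,1pm,12pm) (12pm,9am,8am,1pm,11am) — 9.
Roadmap=11am: (8am,10am,9am,12pm,1pm) (8am,10am,9am,1pm,12pm) (9am,10am,8am,12pm,1pm) (9am,10am,8am,1pm,12pm) (10am,9am,8am,12pm,1pm) (10am,9am,8am,1pm,12pm) (12pm,9am,8am,1pm,10am) — 7.
Roadmap=12pm: (8am,10am,9am,1pm,11am) (9am,10am,8am,1pm,11am) (10am,9am,8am,1pm,11am) (11am,9am,8am,1pm,10am) — 4.
Summing: 9 + 9 + 9 + 7 + 4 = 38.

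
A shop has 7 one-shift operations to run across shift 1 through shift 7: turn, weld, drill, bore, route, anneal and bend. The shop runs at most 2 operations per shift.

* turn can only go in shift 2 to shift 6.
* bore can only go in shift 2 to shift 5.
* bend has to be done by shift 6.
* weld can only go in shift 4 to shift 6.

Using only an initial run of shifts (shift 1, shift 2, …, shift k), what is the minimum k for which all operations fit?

With at most 2 per shift and 7 operations, at least 4 shifts are needed.
weld can't be placed before shift 4, so the schedule must run through at least shift 4.
4 works (last occupied shift: shift 4): for example anneal=shift 3; drill=shift 1; route=shift 1; turn=shift 2; bend=shift 3; weld=shift 4; bore=shift 2.

4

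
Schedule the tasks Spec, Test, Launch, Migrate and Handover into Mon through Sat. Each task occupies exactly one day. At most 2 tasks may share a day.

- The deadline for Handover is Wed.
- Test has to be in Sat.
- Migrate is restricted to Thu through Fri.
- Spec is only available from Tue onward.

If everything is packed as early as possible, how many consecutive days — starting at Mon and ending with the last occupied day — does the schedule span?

6 days

With at most 2 per day and 5 tasks, at least 3 days are needed.
Test can't be placed before Sat — that is day 6 counting from Mon — so the schedule must run through at least 6 days.
6 works (last occupied day: Sat): for example Launch -> Mon; Spec -> Tue; Handover -> Mon; Migrate -> Thu; Test -> Sat.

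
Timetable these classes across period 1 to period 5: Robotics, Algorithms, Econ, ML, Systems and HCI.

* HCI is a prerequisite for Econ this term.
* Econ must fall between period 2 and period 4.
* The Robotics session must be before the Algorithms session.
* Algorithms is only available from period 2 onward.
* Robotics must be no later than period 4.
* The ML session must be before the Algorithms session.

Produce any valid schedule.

Econ=period 2; HCI=period 1; ML=period 1; Robotics=period 1; Algorithms=period 2; Systems=period 1

Checking: Robotics(period 1) before Algorithms(period 2); ML(period 1) before Algorithms(period 2); HCI(period 1) before Econ(period 2); Robotics=period 1 in [period 1,period 4]; Econ=period 2 in [period 2,period 4]; Algorithms=period 2 in [period 2,period 5].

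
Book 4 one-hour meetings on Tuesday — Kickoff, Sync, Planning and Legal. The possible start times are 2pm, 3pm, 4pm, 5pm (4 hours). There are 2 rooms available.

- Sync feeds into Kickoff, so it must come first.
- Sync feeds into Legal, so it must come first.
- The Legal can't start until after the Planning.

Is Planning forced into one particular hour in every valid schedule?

No

Planning can be 2pm (e.g. Kickoff in 3pm; Sync in 2pm; Legal in 3pm; Planning in 2pm) or 3pm (e.g. Planning -> 3pm; Kickoff -> 3pm; Legal -> 4pm; Sync -> 2pm).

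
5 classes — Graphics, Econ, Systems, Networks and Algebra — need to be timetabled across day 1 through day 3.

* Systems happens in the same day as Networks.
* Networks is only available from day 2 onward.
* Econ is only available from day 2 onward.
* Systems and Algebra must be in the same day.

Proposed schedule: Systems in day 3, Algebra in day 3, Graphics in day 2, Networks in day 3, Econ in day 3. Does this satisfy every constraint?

Systems and Algebra must be in the same day — holds.
Networks is only available from day 2 onward — holds.
Systems happens in the same day as Networks — holds.
Econ is only available from day 2 onward — holds.

Yes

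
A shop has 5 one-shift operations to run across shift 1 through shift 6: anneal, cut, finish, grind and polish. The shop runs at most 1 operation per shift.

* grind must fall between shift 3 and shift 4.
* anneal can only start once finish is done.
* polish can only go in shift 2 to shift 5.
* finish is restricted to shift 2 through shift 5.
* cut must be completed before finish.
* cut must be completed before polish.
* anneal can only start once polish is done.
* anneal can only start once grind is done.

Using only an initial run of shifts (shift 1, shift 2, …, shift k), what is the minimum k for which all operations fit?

5

The precedence chain requires at least 3 distinct shifts.
With at most 1 per shift and 5 operations, at least 5 shifts are needed.
Propagating the time windows through the other constraints, anneal can't land before shift 4, so the schedule must run through at least shift 4.
5 works (last occupied shift: shift 5): for example anneal=shift 5; finish=shift 2; grind=shift 3; cut=shift 1; polish=shift 4.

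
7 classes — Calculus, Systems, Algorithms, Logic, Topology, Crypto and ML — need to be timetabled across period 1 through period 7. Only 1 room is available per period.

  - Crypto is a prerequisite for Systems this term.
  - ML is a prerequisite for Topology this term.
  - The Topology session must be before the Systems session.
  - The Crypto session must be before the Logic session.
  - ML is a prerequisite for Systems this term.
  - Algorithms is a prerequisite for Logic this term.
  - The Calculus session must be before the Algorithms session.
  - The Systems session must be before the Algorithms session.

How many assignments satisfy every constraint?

Splitting on Calculus: it can be period 1 (3), period 2 (3), period 3 (3), period 4 (3), period 5 (3). Listing each branch's schedules as (Systems, Algorithms, Logic, Topology, Crypto, ML) by period number:
Calculus=period 1: (5,6,7,3,4,2) (5,6,7,4,2,3) (5,6,7,4,3,2) — 3.
Calculus=period 2: (5,6,7,3,4,1) (5,6,7,4,1,3) (5,6,7,4,3,1) — 3.
Calculus=period 3: (5,6,7,2,4,1) (5,6,7,4,1,2) (5,6,7,4,2,1) — 3.
Calculus=period 4: (5,6,7,2,3,1) (5,6,7,3,1,2) (5,6,7,3,2,1) — 3.
Calculus=period 5: (4,6,7,2,3,1) (4,6,7,3,1,2) (4,6,7,3,2,1) — 3.
Summing: 3 + 3 + 3 + 3 + 3 = 15.

15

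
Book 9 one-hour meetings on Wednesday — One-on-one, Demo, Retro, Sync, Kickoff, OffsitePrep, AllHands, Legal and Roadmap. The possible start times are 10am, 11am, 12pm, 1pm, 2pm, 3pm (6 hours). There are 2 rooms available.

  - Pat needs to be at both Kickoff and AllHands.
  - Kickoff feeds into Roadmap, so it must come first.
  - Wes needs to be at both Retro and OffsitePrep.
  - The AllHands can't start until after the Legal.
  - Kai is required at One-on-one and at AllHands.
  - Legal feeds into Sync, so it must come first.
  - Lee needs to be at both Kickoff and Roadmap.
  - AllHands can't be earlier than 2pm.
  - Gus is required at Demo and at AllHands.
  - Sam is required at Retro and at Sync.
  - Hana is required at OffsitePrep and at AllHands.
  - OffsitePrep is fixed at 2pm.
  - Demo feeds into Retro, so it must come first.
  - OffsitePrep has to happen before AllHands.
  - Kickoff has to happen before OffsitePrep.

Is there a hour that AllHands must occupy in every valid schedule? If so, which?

AllHands's window is 2pm–3pm.
OffsitePrep is fixed at 2pm, and AllHands can't share a hour with OffsitePrep.
So AllHands must be 3pm.

3pm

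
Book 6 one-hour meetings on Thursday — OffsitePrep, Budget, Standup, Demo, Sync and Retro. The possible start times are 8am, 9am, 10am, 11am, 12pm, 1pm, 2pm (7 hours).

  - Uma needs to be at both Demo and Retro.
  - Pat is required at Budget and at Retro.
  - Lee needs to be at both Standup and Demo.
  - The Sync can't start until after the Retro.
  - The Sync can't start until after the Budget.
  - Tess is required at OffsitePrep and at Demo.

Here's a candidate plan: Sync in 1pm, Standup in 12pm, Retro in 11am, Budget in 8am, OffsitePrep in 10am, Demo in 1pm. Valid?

Lee needs to be at both Standup and Demo — holds.
The Sync can't start until after the Retro — holds.
Tess is required at OffsitePrep and at Demo — holds.
Uma needs to be at both Demo and Retro — holds.
Pat is required at Budget and at Retro — holds.
The Sync can't start until after the Budget — holds.

Valid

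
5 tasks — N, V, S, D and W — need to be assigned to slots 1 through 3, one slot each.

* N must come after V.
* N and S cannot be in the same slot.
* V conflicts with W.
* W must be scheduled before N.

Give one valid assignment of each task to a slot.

V=1, N=3, S=1, D=1, W=2

Checking: V(1) before N(3); W(2) before N(3); V(1) != W(2); N(3) != S(1).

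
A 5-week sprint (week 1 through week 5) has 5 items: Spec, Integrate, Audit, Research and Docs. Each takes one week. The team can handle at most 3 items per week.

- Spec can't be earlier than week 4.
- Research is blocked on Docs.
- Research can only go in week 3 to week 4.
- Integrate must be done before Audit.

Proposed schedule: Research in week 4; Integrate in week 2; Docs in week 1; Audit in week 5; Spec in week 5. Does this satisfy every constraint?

The team can handle at most 3 items per week — holds.
Research is blocked on Docs — holds.
Research can only go in week 3 to week 4 — holds.
Spec can't be earlier than week 4 — holds.
Integrate must be done before Audit — holds.

Yes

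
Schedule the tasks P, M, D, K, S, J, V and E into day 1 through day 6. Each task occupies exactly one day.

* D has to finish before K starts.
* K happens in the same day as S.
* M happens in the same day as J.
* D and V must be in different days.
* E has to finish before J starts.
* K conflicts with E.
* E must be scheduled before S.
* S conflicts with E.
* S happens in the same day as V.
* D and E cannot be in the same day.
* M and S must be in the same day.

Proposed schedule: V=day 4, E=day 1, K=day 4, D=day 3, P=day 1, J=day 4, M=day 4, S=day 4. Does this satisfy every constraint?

E has to finish before J starts — holds.
D and E cannot be in the same day — holds.
D has to finish before K starts — holds.
E must be scheduled before S — holds.
S happens in the same day as V — holds.
K happens in the same day as S — holds.
K conflicts with E — holds.
S conflicts with E — holds.
D and V must be in different days — holds.
M and S must be in the same day — holds.
M happens in the same day as J — holds.

Valid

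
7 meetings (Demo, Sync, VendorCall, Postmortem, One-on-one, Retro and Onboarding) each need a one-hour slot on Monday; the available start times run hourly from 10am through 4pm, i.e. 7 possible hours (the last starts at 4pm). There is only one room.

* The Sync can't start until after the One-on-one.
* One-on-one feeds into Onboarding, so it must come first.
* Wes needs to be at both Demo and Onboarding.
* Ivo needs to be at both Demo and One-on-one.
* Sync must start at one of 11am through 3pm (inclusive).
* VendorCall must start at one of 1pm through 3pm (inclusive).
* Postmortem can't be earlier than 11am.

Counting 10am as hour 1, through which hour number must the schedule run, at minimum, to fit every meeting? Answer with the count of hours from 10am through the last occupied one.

The precedence chain requires at least 2 distinct hours.
With at most 1 per hour and 7 meetings, at least 7 hours are needed.
VendorCall can't be placed before 1pm — that is hour 4 counting from 10am — so the schedule must run through at least 4 hours.
7 works (last occupied hour: 4pm): for example Onboarding=2pm, One-on-one=10am, Sync=11am, Retro=4pm, Postmortem=12pm, Demo=3pm, VendorCall=1pm.

7 hours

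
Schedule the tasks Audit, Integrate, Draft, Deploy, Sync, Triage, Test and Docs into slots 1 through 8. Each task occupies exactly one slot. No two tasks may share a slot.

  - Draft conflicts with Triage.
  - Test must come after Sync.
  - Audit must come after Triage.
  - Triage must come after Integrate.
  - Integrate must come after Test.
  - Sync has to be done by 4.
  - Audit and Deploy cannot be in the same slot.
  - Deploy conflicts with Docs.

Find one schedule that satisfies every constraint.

Audit in 5; Test in 2; Triage in 4; Integrate in 3; Draft in 6; Sync in 1; Docs in 8; Deploy in 7

Checking: Test(2) before Integrate(3); Triage(4) before Audit(5); Sync(1) before Test(2); Integrate(3) before Triage(4); Audit(5) != Deploy(7); Deploy(7) != Docs(8); Draft(6) != Triage(4); Sync=1 in [1,4]; max 1 per slot (cap 1).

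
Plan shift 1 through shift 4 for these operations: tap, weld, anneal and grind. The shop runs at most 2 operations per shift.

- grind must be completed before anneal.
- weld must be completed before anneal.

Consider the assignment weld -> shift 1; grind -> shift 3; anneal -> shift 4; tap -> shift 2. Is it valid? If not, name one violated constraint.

grind must be completed before anneal — holds.
The shop runs at most 2 operations per shift — holds.
weld must be completed before anneal — holds.

Yes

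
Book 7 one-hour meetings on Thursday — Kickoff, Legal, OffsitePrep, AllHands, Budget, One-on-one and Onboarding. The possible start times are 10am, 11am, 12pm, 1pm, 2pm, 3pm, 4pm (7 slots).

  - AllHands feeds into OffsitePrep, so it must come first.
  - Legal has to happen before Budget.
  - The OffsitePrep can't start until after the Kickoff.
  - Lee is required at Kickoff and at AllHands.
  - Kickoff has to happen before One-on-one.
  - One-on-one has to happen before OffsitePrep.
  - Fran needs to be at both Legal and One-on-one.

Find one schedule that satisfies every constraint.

Budget in 11am; Onboarding in 10am; OffsitePrep in 12pm; One-on-one in 11am; AllHands in 11am; Kickoff in 10am; Legal in 10am

Checking: Kickoff(10am) before One-on-one(11am); One-on-one(11am) before OffsitePrep(12pm); Legal(10am) before Budget(11am); AllHands(11am) before OffsitePrep(12pm); Kickoff(10am) before OffsitePrep(12pm); Kickoff(10am) != AllHands(11am); Legal(10am) != One-on-one(11am).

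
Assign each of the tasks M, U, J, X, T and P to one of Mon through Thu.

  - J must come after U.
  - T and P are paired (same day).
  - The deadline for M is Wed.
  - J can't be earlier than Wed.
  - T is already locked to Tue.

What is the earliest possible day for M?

M's own window allows nothing later than Wed.
M at Mon is achievable: M in Mon, T in Tue, X in Mon, J in Wed, P in Tue, U in Mon.

Mon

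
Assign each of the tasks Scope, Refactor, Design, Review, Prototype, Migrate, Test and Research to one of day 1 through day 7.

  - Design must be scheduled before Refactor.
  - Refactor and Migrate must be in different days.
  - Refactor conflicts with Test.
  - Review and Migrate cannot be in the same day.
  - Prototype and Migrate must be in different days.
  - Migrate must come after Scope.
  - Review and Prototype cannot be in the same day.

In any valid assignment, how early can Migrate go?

day 2

Precedence pushes Migrate to at least day 2.
Migrate at day 2 is achievable: Refactor -> day 3, Test -> day 1, Design -> day 1, Review -> day 1, Migrate -> day 2, Prototype -> day 3, Research -> day 1, Scope -> day 1.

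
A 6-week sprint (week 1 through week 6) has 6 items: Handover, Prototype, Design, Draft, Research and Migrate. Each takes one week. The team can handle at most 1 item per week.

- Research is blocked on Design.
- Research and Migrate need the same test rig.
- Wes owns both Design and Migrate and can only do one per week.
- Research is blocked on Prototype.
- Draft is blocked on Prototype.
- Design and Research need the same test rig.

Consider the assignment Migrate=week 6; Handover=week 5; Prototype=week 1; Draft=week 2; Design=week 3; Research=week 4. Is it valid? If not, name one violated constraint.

The team can handle at most 1 item per week — holds.
Design and Research need the same test rig — holds.
Research is blocked on Prototype — holds.
Draft is blocked on Prototype — holds.
Wes owns both Design and Migrate and can only do one per week — holds.
Research is blocked on Design — holds.
Research and Migrate need the same test rig — holds.

Yes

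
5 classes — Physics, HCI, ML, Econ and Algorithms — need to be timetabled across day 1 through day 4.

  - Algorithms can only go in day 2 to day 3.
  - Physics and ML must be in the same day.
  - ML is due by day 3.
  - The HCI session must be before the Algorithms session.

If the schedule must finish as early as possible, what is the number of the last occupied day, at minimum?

The precedence chain requires at least 2 distinct days.
2 works (last occupied day: day 2): for example Algorithms in day 2, ML in day 1, Physics in day 1, Econ in day 1, HCI in day 1.

day 2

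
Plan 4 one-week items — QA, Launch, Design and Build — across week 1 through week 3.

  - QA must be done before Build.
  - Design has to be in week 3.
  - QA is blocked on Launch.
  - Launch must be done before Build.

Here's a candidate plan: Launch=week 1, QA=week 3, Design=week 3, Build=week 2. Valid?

Design has to be in week 3 — holds.
QA is blocked on Launch — holds.
QA must be done before Build — violated.
Launch must be done before Build — holds.

Invalid. QA must be done before Build.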